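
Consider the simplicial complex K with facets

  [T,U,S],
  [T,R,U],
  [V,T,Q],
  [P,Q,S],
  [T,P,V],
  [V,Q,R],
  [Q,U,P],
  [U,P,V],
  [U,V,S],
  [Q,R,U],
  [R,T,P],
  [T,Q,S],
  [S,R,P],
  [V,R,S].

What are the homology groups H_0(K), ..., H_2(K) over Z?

H_0 = Z,  H_1 = Z^2,  H_2 = Z.

Fix the vertex order P < Q < R < S < T < U < V and write every simplex with vertices in increasing order. Then dim K = 2 and the simplices of K are:

  0-simplices (7): P, Q, R, S, T, U, V
  1-simplices (21): PQ, PR, PS, PT, PU, PV, QR, QS, QT, QU, QV, RS, RT, RU, RV, ST, SU, SV, TU, TV, UV
  2-simplices (14): PQS, PQU, PRS, PRT, PTV, PUV, QRU, QRV, QST, QTV, RSV, RTU, STU, SUV

giving chain groups C_0 ≅ Z^7, C_1 ≅ Z^21, C_2 ≅ Z^14.

The boundary map ∂_1: C_1 → C_0 sends each edge [p,q] (with p < q) to q − p. For instance
  ∂TV = V − T.
As a 7×21 matrix over Z this has rank 6, with invariant factors (1,1,1,1,1,1).

The boundary map ∂_2: C_2 → C_1 maps a triangle to the signed sum of its edges. For instance
  ∂PUV = UV − PV + PU,
  ∂SUV = UV − SV + SU.
This gives a 21×14 integer matrix of rank 13; reducing to Smith normal form yields diagonal entries (1,1,1,1,1,1,1,1,1,1,1,1,1).

Computing H_k = (kernel of ∂_k) / (image of ∂_{k+1}):

  H_0: rank C_0 − rank ∂_1 = 7 − 6 = 1, and the invariant factors of ∂_1 are all 1, so H_0 ≅ Z.
  H_1: rank ker ∂_1 − rank ∂_2 = (21 − 6) − 13 = 2, and the invariant factors of ∂_2 are all 1, so H_1 ≅ Z^2.
  H_2: rank ker ∂_2 − rank ∂_3 = (14 − 13) − 0 = 1, and there is no ∂_3, so H_2 ≅ Z.

As a check, the Euler characteristic is 7 − 21 + 14 = 0, which agrees with 1 − 2 + 1 = 0.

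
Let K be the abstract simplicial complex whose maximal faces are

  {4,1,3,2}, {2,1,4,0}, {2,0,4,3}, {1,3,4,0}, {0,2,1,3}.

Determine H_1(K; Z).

H_1 ≅ 0.

We work with the vertex ordering 0 < 1 < 2 < 3 < 4. The simplices of K, each written with vertices in increasing order, are:

  0-simplices (5): [0], [1], [2], [3], [4]
  1-simplices (10): [0,1], [0,2], [0,3], [0,4], [1,2], [1,3], [1,4], [2,3], [2,4], [3,4]
  2-simplices (10): [0,1,2], [0,1,3], [0,1,4], [0,2,3], [0,2,4], [0,3,4], [1,2,3], [1,2,4], [1,3,4], [2,3,4]
  3-simplices (5): [0,1,2,3], [0,1,2,4], [0,1,3,4], [0,2,3,4], [1,2,3,4]

Hence C_0 ≅ Z^5, C_1 ≅ Z^10, C_2 ≅ Z^10, C_3 ≅ Z^5.

The boundary map ∂_1: C_1 → C_0 is given by ∂[p,q] = [q] − [p].
As a 5×10 matrix over Z this has rank 4, with invariant factors (1,1,1,1).

The boundary map ∂_2: C_2 → C_1 sends each 2-simplex [p,q,r] to [q,r] − [p,r] + [p,q]. For instance
  ∂[1,3,4] = [3,4] − [1,4] + [1,3],
  ∂[0,1,2] = [1,2] − [0,2] + [0,1].
As a 10×10 matrix over Z this has rank 6, with invariant factors (1,1,1,1,1,1).

The boundary map ∂_3: C_3 → C_2 sends each 3-simplex σ to the alternating sum Σ_i (−1)^i (σ with its i-th vertex removed). For instance
  ∂[0,2,3,4] = [2,3,4] − [0,3,4] + [0,2,4] − [0,2,3],
  ∂[0,1,3,4] = [1,3,4] − [0,3,4] + [0,1,4] − [0,1,3].
The 10×5 boundary matrix has rank 4 and Smith normal form diag(1,1,1,1).

Computing H_k = (kernel of ∂_k) / (image of ∂_{k+1}):

  H_1: rank ker ∂_1 − rank ∂_2 = (10 − 4) − 6 = 0, and the invariant factors of ∂_2 are all 1, so H_1 ≅ 0.

(K is a triangulation of the 3-sphere S^3.)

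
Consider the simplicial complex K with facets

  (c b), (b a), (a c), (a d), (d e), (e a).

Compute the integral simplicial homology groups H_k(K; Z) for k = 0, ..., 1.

Order the vertices as a < b < c < d < e. Listing each simplex with vertices in this order, K has dimension 1 with simplices:

  0-simplices (5): a, b, c, d, e
  1-simplices (6): ab, ac, ad, ae, bc, de

so the chain groups are C_0 ≅ Z^5, C_1 ≅ Z^6.

The boundary map ∂_1: C_1 → C_0 is given by ∂[p,q] = [q] − [p]. For instance
  ∂bc = c − b.
The resulting 5×6 matrix has rank 4, and its Smith normal form has invariant factors (1,1,1,1).

Computing H_k = (kernel of ∂_k) / (image of ∂_{k+1}):

  H_0: rank C_0 − rank ∂_1 = 5 − 4 = 1, and the invariant factors of ∂_1 are all 1, so H_0 ≅ Z.
  H_1: rank ker ∂_1 − rank ∂_2 = (6 − 4) − 0 = 2, and there is no ∂_2, so H_1 ≅ Z^2.

(K is a triangulation of a wedge of 2 circles.)

H_0 ≅ Z,  H_1 ≅ Z^2.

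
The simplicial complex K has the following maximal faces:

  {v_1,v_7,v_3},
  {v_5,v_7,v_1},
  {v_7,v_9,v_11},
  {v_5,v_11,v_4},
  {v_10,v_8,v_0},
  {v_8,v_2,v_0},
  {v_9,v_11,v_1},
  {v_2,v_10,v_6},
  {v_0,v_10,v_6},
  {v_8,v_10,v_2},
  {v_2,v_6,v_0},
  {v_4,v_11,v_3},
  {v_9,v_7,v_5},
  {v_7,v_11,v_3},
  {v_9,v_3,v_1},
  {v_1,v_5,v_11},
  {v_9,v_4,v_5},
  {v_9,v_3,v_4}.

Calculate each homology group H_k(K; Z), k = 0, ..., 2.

Take the total order v_0 < v_1 < v_2 < v_3 < v_4 < v_5 < v_6 < v_7 < v_8 < v_9 < v_10 < v_11 on the vertex set. Then K (dimension 2) consists of the simplices:

  0-simplices (12): [v_0], [v_1], [v_2], [v_3], [v_4], [v_5], [v_6], [v_7], [v_8], [v_9], [v_10], [v_11]
  1-simplices (27): (27 of them)
  2-simplices (18): (18 of them)

giving chain groups C_0 ≅ Z^12, C_1 ≅ Z^27, C_2 ≅ Z^18.

∂_1: C_1 → C_0 sends each edge [p,q] (with p < q) to q − p. For instance
  ∂[v_6,v_10] = [v_10] − [v_6].
The resulting 12×27 matrix has rank 10, and its Smith normal form has invariant factors (1,1,1,1,1,1,1,1,1,1).

Boundary ∂_2: C_2 → C_1 sends each 2-simplex [p,q,r] to [q,r] − [p,r] + [p,q]. For instance
  ∂[v_4,v_5,v_11] = [v_5,v_11] − [v_4,v_11] + [v_4,v_5],
  ∂[v_1,v_5,v_7] = [v_5,v_7] − [v_1,v_7] + [v_1,v_5].
The resulting 27×18 matrix has rank 17, and its Smith normal form has invariant factors (1,1,1,1,1,1,1,1,1,1,1,1,1,1,1,1,2).

Reading off H_k = ker ∂_k / im ∂_{k+1}:

  H_0: rank C_0 − rank ∂_1 = 12 − 10 = 2, and the invariant factors of ∂_1 are all 1, so H_0 ≅ Z^2.
  H_1: rank ker ∂_1 − rank ∂_2 = (27 − 10) − 17 = 0, and ∂_2 has invariant factor 2 > 1, so H_1 ≅ Z/2.
  H_2: rank ker ∂_2 − rank ∂_3 = (18 − 17) − 0 = 1, and there is no ∂_3, so H_2 ≅ Z.

(K is a triangulation of the disjoint union of the 2-sphere S^2 and the real projective plane RP^2.)

H_0 ≅ Z^2,  H_1 ≅ Z/2,  H_2 ≅ Z.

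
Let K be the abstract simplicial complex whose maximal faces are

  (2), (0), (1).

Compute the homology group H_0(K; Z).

Order the vertices as 0 < 1 < 2. Listing each simplex with vertices in this order, K has dimension 0 with simplices:

  0-simplices (3): [0], [1], [2]

Hence C_0 ≅ Z^3.

Now H_k = ker ∂_k / im ∂_{k+1}, so:

  H_0: rank C_0 − rank ∂_1 = 3 − 0 = 3, and there is no ∂_1, so H_0 ≅ Z^3.

H_0 = Z^3.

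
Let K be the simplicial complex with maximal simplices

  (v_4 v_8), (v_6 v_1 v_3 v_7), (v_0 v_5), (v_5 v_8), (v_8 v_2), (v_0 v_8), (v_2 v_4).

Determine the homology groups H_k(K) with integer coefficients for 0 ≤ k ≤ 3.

Order the vertices as v_0 < v_1 < v_2 < v_3 < v_4 < v_5 < v_6 < v_7 < v_8. Listing each simplex with vertices in this order, K has dimension 3 with simplices:

  0-simplices (9): [v_0], [v_1], [v_2], [v_3], [v_4], [v_5], [v_6], [v_7], [v_8]
  1-simplices (12): [v_0,v_5], [v_0,v_8], [v_1,v_3], [v_1,v_6], [v_1,v_7], [v_2,v_4], [v_2,v_8], [v_3,v_6], [v_3,v_7], [v_4,v_8], [v_5,v_8], [v_6,v_7]
  2-simplices (4): [v_1,v_3,v_6], [v_1,v_3,v_7], [v_1,v_6,v_7], [v_3,v_6,v_7]
  3-simplices (1): [v_1,v_3,v_6,v_7]

giving chain groups C_0 ≅ Z^9, C_1 ≅ Z^12, C_2 ≅ Z^4, C_3 ≅ Z^1.

Boundary ∂_1: C_1 → C_0 maps an edge to its endpoints' difference, ∂[p,q] = q − p.
This gives a 9×12 integer matrix of rank 7; reducing to Smith normal form yields diagonal entries (1,1,1,1,1,1,1).

The boundary map ∂_2: C_2 → C_1 maps a triangle to the signed sum of its edges. For instance
  ∂[v_1,v_6,v_7] = [v_6,v_7] − [v_1,v_7] + [v_1,v_6],
  ∂[v_1,v_3,v_6] = [v_3,v_6] − [v_1,v_6] + [v_1,v_3].
The 12×4 boundary matrix has rank 3 and Smith normal form diag(1,1,1).

∂_3: C_3 → C_2 sends each 3-simplex σ to the alternating sum Σ_i (−1)^i (σ with its i-th vertex removed). For instance
  ∂[v_1,v_3,v_6,v_7] = [v_3,v_6,v_7] − [v_1,v_6,v_7] + [v_1,v_3,v_7] − [v_1,v_3,v_6].
This gives a 4×1 integer matrix of rank 1; reducing to Smith normal form yields diagonal entries (1).

Computing H_k = (kernel of ∂_k) / (image of ∂_{k+1}):

  H_0: rank C_0 − rank ∂_1 = 9 − 7 = 2, and the invariant factors of ∂_1 are all 1, so H_0 = Z^2.
  H_1: rank ker ∂_1 − rank ∂_2 = (12 − 7) − 3 = 2, and the invariant factors of ∂_2 are all 1, so H_1 = Z^2.
  H_2: rank ker ∂_2 − rank ∂_3 = (4 − 3) − 1 = 0, and the invariant factors of ∂_3 are all 1, so H_2 = 0.
  H_3: rank ker ∂_3 − rank ∂_4 = (1 − 1) − 0 = 0, and there is no ∂_4, so H_3 = 0.

(K is a triangulation of the disjoint union of a wedge of 2 circles and the 3-simplex.)

H_0 ≅ Z^2,  H_1 ≅ Z^2,  H_2 = 0,  H_3 = 0.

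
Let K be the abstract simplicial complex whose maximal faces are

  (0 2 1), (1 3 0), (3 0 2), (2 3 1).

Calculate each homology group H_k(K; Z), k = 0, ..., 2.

H_0 = Z,  H_1 = 0,  H_2 = Z.

Fix the vertex order 0 < 1 < 2 < 3 and write every simplex with vertices in increasing order. Then dim K = 2 and the simplices of K are:

  0-simplices (4): [0], [1], [2], [3]
  1-simplices (6): [0,1], [0,2], [0,3], [1,2], [1,3], [2,3]
  2-simplices (4): [0,1,2], [0,1,3], [0,2,3], [1,2,3]

so the chain groups are C_0 ≅ Z^4, C_1 ≅ Z^6, C_2 ≅ Z^4.

∂_1: C_1 → C_0 is given by ∂[p,q] = [q] − [p]. For instance
  ∂[0,2] = [2] − [0].
This gives a 4×6 integer matrix of rank 3; reducing to Smith normal form yields diagonal entries (1,1,1).

∂_2: C_2 → C_1 acts by ∂[p,q,r] = [q,r] − [p,r] + [p,q]. For instance
  ∂[1,2,3] = [2,3] − [1,3] + [1,2],
  ∂[0,2,3] = [2,3] − [0,3] + [0,2].
The resulting 6×4 matrix has rank 3, and its Smith normal form has invariant factors (1,1,1).

Computing H_k = (kernel of ∂_k) / (image of ∂_{k+1}):

  H_0: rank C_0 − rank ∂_1 = 4 − 3 = 1, and the invariant factors of ∂_1 are all 1, so H_0 = Z.
  H_1: rank ker ∂_1 − rank ∂_2 = (6 − 3) − 3 = 0, and the invariant factors of ∂_2 are all 1, so H_1 = 0.
  H_2: rank ker ∂_2 − rank ∂_3 = (4 − 3) − 0 = 1, and there is no ∂_3, so H_2 = Z.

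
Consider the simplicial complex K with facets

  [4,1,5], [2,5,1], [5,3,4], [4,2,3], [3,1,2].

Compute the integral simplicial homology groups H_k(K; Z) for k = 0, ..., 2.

K has 5 vertices, 10 edges, 5 triangles.
rank ∂_0 = 0, rank ∂_1 = 4 ⇒ b_0 = 5 − 0 − 4 = 1; all invariant factors of ∂_1 are 1 so no torsion. So H_0 = Z.
rank ∂_1 = 4, rank ∂_2 = 5 ⇒ b_1 = 10 − 4 − 5 = 1; all invariant factors of ∂_2 are 1 so no torsion. So H_1 = Z.
rank ∂_2 = 5, rank ∂_3 = 0 ⇒ b_2 = 5 − 5 − 0 = 0. So H_2 = 0.

H_0 = Z,  H_1 = Z,  H_2 = 0.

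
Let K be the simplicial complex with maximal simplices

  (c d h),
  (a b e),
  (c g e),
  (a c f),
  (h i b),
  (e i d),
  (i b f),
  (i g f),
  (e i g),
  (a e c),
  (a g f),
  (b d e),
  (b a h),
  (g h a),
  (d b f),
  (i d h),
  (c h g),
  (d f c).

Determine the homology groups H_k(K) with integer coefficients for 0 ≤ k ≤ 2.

Take the total order a < b < c < d < e < f < g < h < i on the vertex set. Then K (dimension 2) consists of the simplices:

  0-simplices (9): a, b, c, d, e, f, g, h, i
  1-simplices (27): ab, ac, ae, af, ag, ah, bd, be, bf, bh, bi, cd, ce, cf, cg, ch, de, df, dh, di, eg, ei, fg, fi, gh, gi, hi
  2-simplices (18): abe, abh, ace, acf, afg, agh, bde, bdf, bfi, bhi, cdf, cdh, ceg, cgh, dei, dhi, egi, fgi

giving chain groups C_0 ≅ Z^9, C_1 ≅ Z^27, C_2 ≅ Z^18.

Boundary ∂_1: C_1 → C_0 sends each edge [p,q] (with p < q) to q − p. For instance
  ∂bf = f − b.
The resulting 9×27 matrix has rank 8, and its Smith normal form has invariant factors (1,1,1,1,1,1,1,1).

∂_2: C_2 → C_1 maps a triangle to the signed sum of its edges. For instance
  ∂dhi = hi − di + dh,
  ∂egi = gi − ei + eg.
This gives a 27×18 integer matrix of rank 18; reducing to Smith normal form yields diagonal entries (1,1,1,1,1,1,1,1,1,1,1,1,1,1,1,1,1,2).

Now H_k = ker ∂_k / im ∂_{k+1}, so:

  H_0: rank C_0 − rank ∂_1 = 9 − 8 = 1, and the invariant factors of ∂_1 are all 1, so H_0 ≅ Z.
  H_1: rank ker ∂_1 − rank ∂_2 = (27 − 8) − 18 = 1, and ∂_2 has invariant factor 2 > 1, so H_1 ≅ Z ⊕ Z/2Z.
  H_2: rank ker ∂_2 − rank ∂_3 = (18 − 18) − 0 = 0, and there is no ∂_3, so H_2 ≅ 0.

(K is a triangulation of the Klein bottle.)

H_0 = Z,  H_1 = Z ⊕ Z/2Z,  H_2 = 0.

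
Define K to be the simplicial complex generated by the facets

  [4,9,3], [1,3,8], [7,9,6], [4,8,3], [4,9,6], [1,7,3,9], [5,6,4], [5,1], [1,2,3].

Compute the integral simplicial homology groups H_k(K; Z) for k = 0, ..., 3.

H_0 = Z,  H_1 = Z,  H_2 = 0,  H_3 = 0.

Order the vertices as 1 < 2 < 3 < 4 < 5 < 6 < 7 < 8 < 9. Listing each simplex with vertices in this order, K has dimension 3 with simplices:

  0-simplices (9): [1], [2], [3], [4], [5], [6], [7], [8], [9]
  1-simplices (19): [1,2], [1,3], [1,5], [1,7], [1,8], [1,9], [2,3], [3,4], [3,7], [3,8], [3,9], [4,5], [4,6], [4,8], [4,9], [5,6], [6,7], [6,9], [7,9]
  2-simplices (11): [1,2,3], [1,3,7], [1,3,8], [1,3,9], [1,7,9], [3,4,8], [3,4,9], [3,7,9], [4,5,6], [4,6,9], [6,7,9]
  3-simplices (1): [1,3,7,9]

so the chain groups are C_0 ≅ Z^9, C_1 ≅ Z^19, C_2 ≅ Z^11, C_3 ≅ Z^1.

Boundary ∂_1: C_1 → C_0 maps an edge to its endpoints' difference, ∂[p,q] = q − p. For instance
  ∂[1,8] = [8] − [1].
This gives a 9×19 integer matrix of rank 8; reducing to Smith normal form yields diagonal entries (1,1,1,1,1,1,1,1).

Boundary ∂_2: C_2 → C_1 sends each 2-simplex [p,q,r] to [q,r] − [p,r] + [p,q]. For instance
  ∂[3,4,8] = [4,8] − [3,8] + [3,4],
  ∂[1,2,3] = [2,3] − [1,3] + [1,2].
The resulting 19×11 matrix has rank 10, and its Smith normal form has invariant factors (1,1,1,1,1,1,1,1,1,1).

∂_3: C_3 → C_2 sends each 3-simplex σ to the alternating sum Σ_i (−1)^i (σ with its i-th vertex removed). For instance
  ∂[1,3,7,9] = [3,7,9] − [1,7,9] + [1,3,9] − [1,3,7].
The resulting 11×1 matrix has rank 1, and its Smith normal form has invariant factors (1).

Reading off H_k = ker ∂_k / im ∂_{k+1}:

  H_0: rank C_0 − rank ∂_1 = 9 − 8 = 1, and the invariant factors of ∂_1 are all 1, so H_0 = Z.
  H_1: rank ker ∂_1 − rank ∂_2 = (19 − 8) − 10 = 1, and the invariant factors of ∂_2 are all 1, so H_1 = Z.
  H_2: rank ker ∂_2 − rank ∂_3 = (11 − 10) − 1 = 0, and the invariant factors of ∂_3 are all 1, so H_2 = 0.
  H_3: rank ker ∂_3 − rank ∂_4 = (1 − 1) − 0 = 0, and there is no ∂_4, so H_3 = 0.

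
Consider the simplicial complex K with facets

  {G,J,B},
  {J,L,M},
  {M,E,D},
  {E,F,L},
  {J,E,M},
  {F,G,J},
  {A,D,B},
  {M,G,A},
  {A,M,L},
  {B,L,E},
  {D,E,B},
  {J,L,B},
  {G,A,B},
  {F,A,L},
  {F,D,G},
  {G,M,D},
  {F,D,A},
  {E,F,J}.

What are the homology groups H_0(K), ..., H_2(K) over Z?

H_0 ≅ Z,  H_1 ≅ Z ⊕ Z/2Z,  H_2 = 0.

K has 9 vertices, 27 edges, 18 triangles.
rank ∂_0 = 0, rank ∂_1 = 8 ⇒ b_0 = 9 − 0 − 8 = 1; all invariant factors of ∂_1 are 1 so no torsion. So H_0 = Z.
rank ∂_1 = 8, rank ∂_2 = 18 ⇒ b_1 = 27 − 8 − 18 = 1; ∂_2 has invariant factor(s) [2] giving torsion. So H_1 = Z ⊕ Z/2Z.
rank ∂_2 = 18, rank ∂_3 = 0 ⇒ b_2 = 18 − 18 − 0 = 0. So H_2 = 0.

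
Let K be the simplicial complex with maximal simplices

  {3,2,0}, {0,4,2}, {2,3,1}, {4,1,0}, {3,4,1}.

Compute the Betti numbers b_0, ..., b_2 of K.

Fix the vertex order 0 < 1 < 2 < 3 < 4 and write every simplex with vertices in increasing order. Then dim K = 2 and the simplices of K are:

  0-simplices (5): [0], [1], [2], [3], [4]
  1-simplices (10): [0,1], [0,2], [0,3], [0,4], [1,2], [1,3], [1,4], [2,3], [2,4], [3,4]
  2-simplices (5): [0,1,4], [0,2,3], [0,2,4], [1,2,3], [1,3,4]

so the chain groups are C_0 ≅ Z^5, C_1 ≅ Z^10, C_2 ≅ Z^5.

The boundary map ∂_1: C_1 → C_0 maps an edge to its endpoints' difference, ∂[p,q] = q − p. For instance
  ∂[0,1] = [1] − [0].
This gives a 5×10 integer matrix of rank 4; reducing to Smith normal form yields diagonal entries (1,1,1,1).

Boundary ∂_2: C_2 → C_1 acts by ∂[p,q,r] = [q,r] − [p,r] + [p,q]. For instance
  ∂[0,2,4] = [2,4] − [0,4] + [0,2],
  ∂[1,3,4] = [3,4] − [1,4] + [1,3].
As a 10×5 matrix over Z this has rank 5, with invariant factors (1,1,1,1,1).

Reading off H_k = ker ∂_k / im ∂_{k+1}:

  H_0: rank C_0 − rank ∂_1 = 5 − 4 = 1, and the invariant factors of ∂_1 are all 1, so H_0 = Z.
  H_1: rank ker ∂_1 − rank ∂_2 = (10 − 4) − 5 = 1, and the invariant factors of ∂_2 are all 1, so H_1 = Z.
  H_2: rank ker ∂_2 − rank ∂_3 = (5 − 5) − 0 = 0, and there is no ∂_3, so H_2 = 0.

As a check, the Euler characteristic is 5 − 10 + 5 = 0, which agrees with 1 − 1 + 0 = 0.

Hence the Betti numbers are b_0 = 1, b_1 = 1, b_2 = 0.

b_0 = 1, b_1 = 1, b_2 = 0.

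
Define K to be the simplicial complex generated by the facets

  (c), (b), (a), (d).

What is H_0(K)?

H_0 = Z^4.

Order the vertices as a < b < c < d. Listing each simplex with vertices in this order, K has dimension 0 with simplices:

  0-simplices (4): a, b, c, d

so the chain groups are C_0 ≅ Z^4.

Computing H_k = (kernel of ∂_k) / (image of ∂_{k+1}):

  H_0: rank C_0 − rank ∂_1 = 4 − 0 = 4, and there is no ∂_1, so H_0 ≅ Z^4.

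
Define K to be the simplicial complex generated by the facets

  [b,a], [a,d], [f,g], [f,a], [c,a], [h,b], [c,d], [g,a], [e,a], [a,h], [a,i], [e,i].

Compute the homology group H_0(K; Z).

Order the vertices as a < b < c < d < e < f < g < h < i. Listing each simplex with vertices in this order, K has dimension 1 with simplices:

  0-simplices (9): a, b, c, d, e, f, g, h, i
  1-simplices (12): ab, ac, ad, ae, af, ag, ah, ai, bh, cd, ei, fg

so the chain groups are C_0 ≅ Z^9, C_1 ≅ Z^12.

The boundary map ∂_1: C_1 → C_0 is given by ∂[p,q] = [q] − [p]. For instance
  ∂bh = h − b.
The 9×12 boundary matrix has rank 8 and Smith normal form diag(1,1,1,1,1,1,1,1).

From H_k ≅ ker(∂_k) / im(∂_{k+1}) we obtain:

  H_0: rank C_0 − rank ∂_1 = 9 − 8 = 1, and the invariant factors of ∂_1 are all 1, so H_0 = Z.

(K is a triangulation of a wedge of 4 circles.)

H_0 = Z.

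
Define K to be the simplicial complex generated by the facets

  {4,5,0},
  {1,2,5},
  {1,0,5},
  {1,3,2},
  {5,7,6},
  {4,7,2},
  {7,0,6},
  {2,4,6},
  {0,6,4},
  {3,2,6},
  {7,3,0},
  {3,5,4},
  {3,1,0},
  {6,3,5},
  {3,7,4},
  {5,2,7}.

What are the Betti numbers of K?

We work with the vertex ordering 0 < 1 < 2 < 3 < 4 < 5 < 6 < 7. The simplices of K, each written with vertices in increasing order, are:

  0-simplices (8): [0], [1], [2], [3], [4], [5], [6], [7]
  1-simplices (24): (24 of them)
  2-simplices (16): [0,1,3], [0,1,5], [0,3,7], [0,4,5], [0,4,6], [0,6,7], [1,2,3], [1,2,5], [2,3,6], [2,4,6], [2,4,7], [2,5,7], [3,4,5], [3,4,7], [3,5,6], [5,6,7]

so the chain groups are C_0 ≅ Z^8, C_1 ≅ Z^24, C_2 ≅ Z^16.

The boundary map ∂_1: C_1 → C_0 sends each edge [p,q] (with p < q) to q − p. For instance
  ∂[5,7] = [7] − [5].
The 8×24 boundary matrix has rank 7 and Smith normal form diag(1,1,1,1,1,1,1).

The boundary map ∂_2: C_2 → C_1 maps a triangle to the signed sum of its edges. For instance
  ∂[2,5,7] = [5,7] − [2,7] + [2,5],
  ∂[0,1,5] = [1,5] − [0,5] + [0,1].
This gives a 24×16 integer matrix of rank 15; reducing to Smith normal form yields diagonal entries (1,1,1,1,1,1,1,1,1,1,1,1,1,1,1).

Computing H_k = (kernel of ∂_k) / (image of ∂_{k+1}):

  H_0: rank C_0 − rank ∂_1 = 8 − 7 = 1, and the invariant factors of ∂_1 are all 1, so H_0 ≅ Z.
  H_1: rank ker ∂_1 − rank ∂_2 = (24 − 7) − 15 = 2, and the invariant factors of ∂_2 are all 1, so H_1 ≅ Z^2.
  H_2: rank ker ∂_2 − rank ∂_3 = (16 − 15) − 0 = 1, and there is no ∂_3, so H_2 ≅ Z.

As a check, the Euler characteristic is 8 − 24 + 16 = 0, which agrees with 1 − 2 + 1 = 0.

Hence the Betti numbers are b_0 = 1, b_1 = 2, b_2 = 1.

b_0 = 1, b_1 = 2, b_2 = 1.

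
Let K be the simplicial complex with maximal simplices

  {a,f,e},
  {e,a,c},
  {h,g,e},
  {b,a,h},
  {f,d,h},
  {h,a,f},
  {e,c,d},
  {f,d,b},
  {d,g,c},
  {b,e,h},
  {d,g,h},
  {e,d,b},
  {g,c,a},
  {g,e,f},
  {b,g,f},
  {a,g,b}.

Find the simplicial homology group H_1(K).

H_1 ≅ Z^2.

Take the total order a < b < c < d < e < f < g < h on the vertex set. Then K (dimension 2) consists of the simplices:

  0-simplices (8): a, b, c, d, e, f, g, h
  1-simplices (24): ab, ac, ae, af, ag, ah, bd, be, bf, bg, bh, cd, ce, cg, de, df, dg, dh, ef, eg, eh, fg, fh, gh
  2-simplices (16): abg, abh, ace, acg, aef, afh, bde, bdf, beh, bfg, cde, cdg, dfh, dgh, efg, egh

so the chain groups are C_0 ≅ Z^8, C_1 ≅ Z^24, C_2 ≅ Z^16.

Boundary ∂_1: C_1 → C_0 is given by ∂[p,q] = [q] − [p]. For instance
  ∂ah = h − a.
The resulting 8×24 matrix has rank 7, and its Smith normal form has invariant factors (1,1,1,1,1,1,1).

Boundary ∂_2: C_2 → C_1 sends each 2-simplex [p,q,r] to [q,r] − [p,r] + [p,q]. For instance
  ∂dfh = fh − dh + df,
  ∂bde = de − be + bd.
As a 24×16 matrix over Z this has rank 15, with invariant factors (1,1,1,1,1,1,1,1,1,1,1,1,1,1,1).

Now H_k = ker ∂_k / im ∂_{k+1}, so:

  H_1: rank ker ∂_1 − rank ∂_2 = (24 − 7) − 15 = 2, and the invariant factors of ∂_2 are all 1, so H_1 ≅ Z^2.

(K is a triangulation of the torus T^2.)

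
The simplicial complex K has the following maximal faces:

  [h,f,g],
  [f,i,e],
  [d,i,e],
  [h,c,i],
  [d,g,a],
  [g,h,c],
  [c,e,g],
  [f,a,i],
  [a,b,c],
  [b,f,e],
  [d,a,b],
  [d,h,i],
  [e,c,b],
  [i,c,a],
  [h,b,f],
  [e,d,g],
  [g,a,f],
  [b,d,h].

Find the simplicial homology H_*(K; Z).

Fix the vertex order a < b < c < d < e < f < g < h < i and write every simplex with vertices in increasing order. Then dim K = 2 and the simplices of K are:

  0-simplices (9): a, b, c, d, e, f, g, h, i
  1-simplices (27): ab, ac, ad, af, ag, ai, bc, bd, be, bf, bh, ce, cg, ch, ci, de, dg, dh, di, ef, eg, ei, fg, fh, fi, gh, hi
  2-simplices (18): abc, abd, aci, adg, afg, afi, bce, bdh, bef, bfh, ceg, cgh, chi, deg, dei, dhi, efi, fgh

Hence C_0 ≅ Z^9, C_1 ≅ Z^27, C_2 ≅ Z^18.

∂_1: C_1 → C_0 sends each edge [p,q] (with p < q) to q − p.
The resulting 9×27 matrix has rank 8, and its Smith normal form has invariant factors (1,1,1,1,1,1,1,1).

The boundary map ∂_2: C_2 → C_1 maps a triangle to the signed sum of its edges. For instance
  ∂bdh = dh − bh + bd,
  ∂abc = bc − ac + ab.
This gives a 27×18 integer matrix of rank 17; reducing to Smith normal form yields diagonal entries (1,1,1,1,1,1,1,1,1,1,1,1,1,1,1,1,1).

Now H_k = ker ∂_k / im ∂_{k+1}, so:

  H_0: rank C_0 − rank ∂_1 = 9 − 8 = 1, and the invariant factors of ∂_1 are all 1, so H_0 ≅ Z.
  H_1: rank ker ∂_1 − rank ∂_2 = (27 − 8) − 17 = 2, and the invariant factors of ∂_2 are all 1, so H_1 ≅ Z^2.
  H_2: rank ker ∂_2 − rank ∂_3 = (18 − 17) − 0 = 1, and there is no ∂_3, so H_2 ≅ Z.

As a check, the Euler characteristic is 9 − 27 + 18 = 0, which agrees with 1 − 2 + 1 = 0.
(K is a triangulation of the torus T^2.)

H_0 ≅ Z,  H_1 ≅ Z^2,  H_2 ≅ Z.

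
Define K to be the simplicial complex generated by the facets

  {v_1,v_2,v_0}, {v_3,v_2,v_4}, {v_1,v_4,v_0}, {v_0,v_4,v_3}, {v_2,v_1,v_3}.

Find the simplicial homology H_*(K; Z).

Fix the vertex order v_0 < v_1 < v_2 < v_3 < v_4 and write every simplex with vertices in increasing order. Then dim K = 2 and the simplices of K are:

  0-simplices (5): [v_0], [v_1], [v_2], [v_3], [v_4]
  1-simplices (10): [v_0,v_1], [v_0,v_2], [v_0,v_3], [v_0,v_4], [v_1,v_2], [v_1,v_3], [v_1,v_4], [v_2,v_3], [v_2,v_4], [v_3,v_4]
  2-simplices (5): [v_0,v_1,v_2], [v_0,v_1,v_4], [v_0,v_3,v_4], [v_1,v_2,v_3], [v_2,v_3,v_4]

Hence C_0 ≅ Z^5, C_1 ≅ Z^10, C_2 ≅ Z^5.

∂_1: C_1 → C_0 sends each edge [p,q] (with p < q) to q − p. For instance
  ∂[v_2,v_3] = [v_3] − [v_2].
This gives a 5×10 integer matrix of rank 4; reducing to Smith normal form yields diagonal entries (1,1,1,1).

∂_2: C_2 → C_1 maps a triangle to the signed sum of its edges. For instance
  ∂[v_2,v_3,v_4] = [v_3,v_4] − [v_2,v_4] + [v_2,v_3],
  ∂[v_0,v_1,v_4] = [v_1,v_4] − [v_0,v_4] + [v_0,v_1].
This gives a 10×5 integer matrix of rank 5; reducing to Smith normal form yields diagonal entries (1,1,1,1,1).

Now H_k = ker ∂_k / im ∂_{k+1}, so:

  H_0: rank C_0 − rank ∂_1 = 5 − 4 = 1, and the invariant factors of ∂_1 are all 1, so H_0 ≅ Z.
  H_1: rank ker ∂_1 − rank ∂_2 = (10 − 4) − 5 = 1, and the invariant factors of ∂_2 are all 1, so H_1 ≅ Z.
  H_2: rank ker ∂_2 − rank ∂_3 = (5 − 5) − 0 = 0, and there is no ∂_3, so H_2 ≅ 0.

As a check, the Euler characteristic is 5 − 10 + 5 = 0, which agrees with 1 − 1 + 0 = 0.

H_0 ≅ Z,  H_1 ≅ Z,  H_2 = 0.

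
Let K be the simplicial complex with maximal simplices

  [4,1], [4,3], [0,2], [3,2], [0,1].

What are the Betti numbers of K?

K has 5 vertices, 5 edges.
rank ∂_0 = 0, rank ∂_1 = 4 ⇒ b_0 = 5 − 0 − 4 = 1; all invariant factors of ∂_1 are 1 so no torsion. So H_0 ≅ Z.
rank ∂_1 = 4, rank ∂_2 = 0 ⇒ b_1 = 5 − 4 − 0 = 1. So H_1 ≅ Z.

b_0 = 1, b_1 = 1.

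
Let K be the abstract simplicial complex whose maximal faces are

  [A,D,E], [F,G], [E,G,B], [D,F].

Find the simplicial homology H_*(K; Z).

H_0 = Z,  H_1 = Z,  H_2 = 0.

Fix the vertex order A < B < D < E < F < G and write every simplex with vertices in increasing order. Then dim K = 2 and the simplices of K are:

  0-simplices (6): A, B, D, E, F, G
  1-simplices (8): AD, AE, BE, BG, DE, DF, EG, FG
  2-simplices (2): ADE, BEG

giving chain groups C_0 ≅ Z^6, C_1 ≅ Z^8, C_2 ≅ Z^2.

Boundary ∂_1: C_1 → C_0 sends each edge [p,q] (with p < q) to q − p.
The resulting 6×8 matrix has rank 5, and its Smith normal form has invariant factors (1,1,1,1,1).

Boundary ∂_2: C_2 → C_1 acts by ∂[p,q,r] = [q,r] − [p,r] + [p,q]. For instance
  ∂ADE = DE − AE + AD,
  ∂BEG = EG − BG + BE.
As a 8×2 matrix over Z this has rank 2, with invariant factors (1,1).

Computing H_k = (kernel of ∂_k) / (image of ∂_{k+1}):

  H_0: rank C_0 − rank ∂_1 = 6 − 5 = 1, and the invariant factors of ∂_1 are all 1, so H_0 ≅ Z.
  H_1: rank ker ∂_1 − rank ∂_2 = (8 − 5) − 2 = 1, and the invariant factors of ∂_2 are all 1, so H_1 ≅ Z.
  H_2: rank ker ∂_2 − rank ∂_3 = (2 − 2) − 0 = 0, and there is no ∂_3, so H_2 ≅ 0.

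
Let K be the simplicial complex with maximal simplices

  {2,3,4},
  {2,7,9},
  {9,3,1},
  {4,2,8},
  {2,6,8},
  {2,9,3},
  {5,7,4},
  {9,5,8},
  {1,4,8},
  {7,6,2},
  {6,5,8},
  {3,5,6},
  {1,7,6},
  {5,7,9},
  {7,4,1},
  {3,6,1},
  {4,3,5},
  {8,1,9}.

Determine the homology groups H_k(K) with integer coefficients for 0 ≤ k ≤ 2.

H_0 = Z,  H_1 = Z^2,  H_2 = Z.

Order the vertices as 1 < 2 < 3 < 4 < 5 < 6 < 7 < 8 < 9. Listing each simplex with vertices in this order, K has dimension 2 with simplices:

  0-simplices (9): [1], [2], [3], [4], [5], [6], [7], [8], [9]
  1-simplices (27): (27 of them)
  2-simplices (18): [1,3,6], [1,3,9], [1,4,7], [1,4,8], [1,6,7], [1,8,9], [2,3,4], [2,3,9], [2,4,8], [2,6,7], [2,6,8], [2,7,9], [3,4,5], [3,5,6], [4,5,7], [5,6,8], [5,7,9], [5,8,9]

so the chain groups are C_0 ≅ Z^9, C_1 ≅ Z^27, C_2 ≅ Z^18.

Boundary ∂_1: C_1 → C_0 maps an edge to its endpoints' difference, ∂[p,q] = q − p. For instance
  ∂[1,8] = [8] − [1].
The 9×27 boundary matrix has rank 8 and Smith normal form diag(1,1,1,1,1,1,1,1).

∂_2: C_2 → C_1 maps a triangle to the signed sum of its edges. For instance
  ∂[1,4,7] = [4,7] − [1,7] + [1,4],
  ∂[5,8,9] = [8,9] − [5,9] + [5,8].
This gives a 27×18 integer matrix of rank 17; reducing to Smith normal form yields diagonal entries (1,1,1,1,1,1,1,1,1,1,1,1,1,1,1,1,1).

Computing H_k = (kernel of ∂_k) / (image of ∂_{k+1}):

  H_0: rank C_0 − rank ∂_1 = 9 − 8 = 1, and the invariant factors of ∂_1 are all 1, so H_0 ≅ Z.
  H_1: rank ker ∂_1 − rank ∂_2 = (27 − 8) − 17 = 2, and the invariant factors of ∂_2 are all 1, so H_1 ≅ Z^2.
  H_2: rank ker ∂_2 − rank ∂_3 = (18 − 17) − 0 = 1, and there is no ∂_3, so H_2 ≅ Z.

(K is a triangulation of the torus T^2.)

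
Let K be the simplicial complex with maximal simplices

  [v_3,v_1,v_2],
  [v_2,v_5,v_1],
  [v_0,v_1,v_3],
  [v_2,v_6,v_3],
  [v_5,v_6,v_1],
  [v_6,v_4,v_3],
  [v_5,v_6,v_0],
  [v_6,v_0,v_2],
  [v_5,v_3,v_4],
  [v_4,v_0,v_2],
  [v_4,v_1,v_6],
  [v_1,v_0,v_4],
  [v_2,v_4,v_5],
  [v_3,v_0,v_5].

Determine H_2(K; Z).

We work with the vertex ordering v_0 < v_1 < v_2 < v_3 < v_4 < v_5 < v_6. The simplices of K, each written with vertices in increasing order, are:

  0-simplices (7): [v_0], [v_1], [v_2], [v_3], [v_4], [v_5], [v_6]
  1-simplices (21): (21 of them)
  2-simplices (14): (14 of them)

giving chain groups C_0 ≅ Z^7, C_1 ≅ Z^21, C_2 ≅ Z^14.

Boundary ∂_1: C_1 → C_0 maps an edge to its endpoints' difference, ∂[p,q] = q − p. For instance
  ∂[v_0,v_1] = [v_1] − [v_0].
As a 7×21 matrix over Z this has rank 6, with invariant factors (1,1,1,1,1,1).

The boundary map ∂_2: C_2 → C_1 sends each 2-simplex [p,q,r] to [q,r] − [p,r] + [p,q]. For instance
  ∂[v_2,v_3,v_6] = [v_3,v_6] − [v_2,v_6] + [v_2,v_3],
  ∂[v_0,v_5,v_6] = [v_5,v_6] − [v_0,v_6] + [v_0,v_5].
As a 21×14 matrix over Z this has rank 13, with invariant factors (1,1,1,1,1,1,1,1,1,1,1,1,1).

Reading off H_k = ker ∂_k / im ∂_{k+1}:

  H_2: rank ker ∂_2 − rank ∂_3 = (14 − 13) − 0 = 1, and there is no ∂_3, so H_2 ≅ Z.

H_2 = Z.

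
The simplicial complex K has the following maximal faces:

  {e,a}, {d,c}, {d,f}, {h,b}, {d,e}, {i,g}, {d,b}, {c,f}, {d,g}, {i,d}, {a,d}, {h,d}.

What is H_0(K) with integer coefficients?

H_0 ≅ Z.

Take the total order a < b < c < d < e < f < g < h < i on the vertex set. Then K (dimension 1) consists of the simplices:

  0-simplices (9): a, b, c, d, e, f, g, h, i
  1-simplices (12): ad, ae, bd, bh, cd, cf, de, df, dg, dh, di, gi

giving chain groups C_0 ≅ Z^9, C_1 ≅ Z^12.

The boundary map ∂_1: C_1 → C_0 maps an edge to its endpoints' difference, ∂[p,q] = q − p. For instance
  ∂cf = f − c.
The 9×12 boundary matrix has rank 8 and Smith normal form diag(1,1,1,1,1,1,1,1).

Computing H_k = (kernel of ∂_k) / (image of ∂_{k+1}):

  H_0: rank C_0 − rank ∂_1 = 9 − 8 = 1, and the invariant factors of ∂_1 are all 1, so H_0 ≅ Z.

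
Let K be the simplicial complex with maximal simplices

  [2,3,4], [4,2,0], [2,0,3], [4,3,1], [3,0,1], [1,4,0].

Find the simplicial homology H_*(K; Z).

H_0 = Z,  H_1 = 0,  H_2 = Z.

Order the vertices as 0 < 1 < 2 < 3 < 4. Listing each simplex with vertices in this order, K has dimension 2 with simplices:

  0-simplices (5): [0], [1], [2], [3], [4]
  1-simplices (9): [0,1], [0,2], [0,3], [0,4], [1,3], [1,4], [2,3], [2,4], [3,4]
  2-simplices (6): [0,1,3], [0,1,4], [0,2,3], [0,2,4], [1,3,4], [2,3,4]

so the chain groups are C_0 ≅ Z^5, C_1 ≅ Z^9, C_2 ≅ Z^6.

The boundary map ∂_1: C_1 → C_0 sends each edge [p,q] (with p < q) to q − p.
As a 5×9 matrix over Z this has rank 4, with invariant factors (1,1,1,1).

The boundary map ∂_2: C_2 → C_1 maps a triangle to the signed sum of its edges. For instance
  ∂[0,2,4] = [2,4] − [0,4] + [0,2],
  ∂[0,1,4] = [1,4] − [0,4] + [0,1].
The 9×6 boundary matrix has rank 5 and Smith normal form diag(1,1,1,1,1).

Computing H_k = (kernel of ∂_k) / (image of ∂_{k+1}):

  H_0: rank C_0 − rank ∂_1 = 5 − 4 = 1, and the invariant factors of ∂_1 are all 1, so H_0 = Z.
  H_1: rank ker ∂_1 − rank ∂_2 = (9 − 4) − 5 = 0, and the invariant factors of ∂_2 are all 1, so H_1 = 0.
  H_2: rank ker ∂_2 − rank ∂_3 = (6 − 5) − 0 = 1, and there is no ∂_3, so H_2 = Z.

As a check, the Euler characteristic is 5 − 9 + 6 = 2, which agrees with 1 − 0 + 1 = 2.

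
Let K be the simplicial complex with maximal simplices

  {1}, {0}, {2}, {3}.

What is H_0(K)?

Take the total order 0 < 1 < 2 < 3 on the vertex set. Then K (dimension 0) consists of the simplices:

  0-simplices (4): [0], [1], [2], [3]

Hence C_0 ≅ Z^4.

Now H_k = ker ∂_k / im ∂_{k+1}, so:

  H_0: rank C_0 − rank ∂_1 = 4 − 0 = 4, and there is no ∂_1, so H_0 = Z^4.

H_0 = Z^4.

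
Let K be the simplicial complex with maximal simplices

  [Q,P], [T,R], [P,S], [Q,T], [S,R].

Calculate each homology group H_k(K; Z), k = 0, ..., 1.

H_0 ≅ Z,  H_1 ≅ Z.

We work with the vertex ordering P < Q < R < S < T. The simplices of K, each written with vertices in increasing order, are:

  0-simplices (5): P, Q, R, S, T
  1-simplices (5): PQ, PS, QT, RS, RT

Hence C_0 ≅ Z^5, C_1 ≅ Z^5.

Boundary ∂_1: C_1 → C_0 maps an edge to its endpoints' difference, ∂[p,q] = q − p. For instance
  ∂QT = T − Q.
As a 5×5 matrix over Z this has rank 4, with invariant factors (1,1,1,1).

Computing H_k = (kernel of ∂_k) / (image of ∂_{k+1}):

  H_0: rank C_0 − rank ∂_1 = 5 − 4 = 1, and the invariant factors of ∂_1 are all 1, so H_0 ≅ Z.
  H_1: rank ker ∂_1 − rank ∂_2 = (5 − 4) − 0 = 1, and there is no ∂_2, so H_1 ≅ Z.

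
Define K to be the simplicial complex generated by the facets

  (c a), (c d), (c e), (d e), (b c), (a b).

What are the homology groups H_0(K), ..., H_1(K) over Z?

We work with the vertex ordering a < b < c < d < e. The simplices of K, each written with vertices in increasing order, are:

  0-simplices (5): a, b, c, d, e
  1-simplices (6): ab, ac, bc, cd, ce, de

giving chain groups C_0 ≅ Z^5, C_1 ≅ Z^6.

Boundary ∂_1: C_1 → C_0 sends each edge [p,q] (with p < q) to q − p. For instance
  ∂ce = e − c.
The 5×6 boundary matrix has rank 4 and Smith normal form diag(1,1,1,1).

From H_k ≅ ker(∂_k) / im(∂_{k+1}) we obtain:

  H_0: rank C_0 − rank ∂_1 = 5 − 4 = 1, and the invariant factors of ∂_1 are all 1, so H_0 ≅ Z.
  H_1: rank ker ∂_1 − rank ∂_2 = (6 − 4) − 0 = 2, and there is no ∂_2, so H_1 ≅ Z^2.

(K is a triangulation of a wedge of 2 circles.)

H_0 = Z,  H_1 = Z^2.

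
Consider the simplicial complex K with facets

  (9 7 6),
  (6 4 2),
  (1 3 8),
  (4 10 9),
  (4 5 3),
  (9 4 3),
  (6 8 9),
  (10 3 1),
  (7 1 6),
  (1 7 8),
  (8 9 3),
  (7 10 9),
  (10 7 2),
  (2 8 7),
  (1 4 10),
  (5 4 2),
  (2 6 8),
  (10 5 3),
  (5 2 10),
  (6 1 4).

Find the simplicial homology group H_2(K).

H_2 = 0.

Take the total order 1 < 2 < 3 < 4 < 5 < 6 < 7 < 8 < 9 < 10 on the vertex set. Then K (dimension 2) consists of the simplices:

  0-simplices (10): [1], [2], [3], [4], [5], [6], [7], [8], [9], [10]
  1-simplices (30): (30 of them)
  2-simplices (20): (20 of them)

Hence C_0 ≅ Z^10, C_1 ≅ Z^30, C_2 ≅ Z^20.

The boundary map ∂_1: C_1 → C_0 is given by ∂[p,q] = [q] − [p]. For instance
  ∂[6,8] = [8] − [6].
The resulting 10×30 matrix has rank 9, and its Smith normal form has invariant factors (1,1,1,1,1,1,1,1,1).

Boundary ∂_2: C_2 → C_1 acts by ∂[p,q,r] = [q,r] − [p,r] + [p,q]. For instance
  ∂[3,4,5] = [4,5] − [3,5] + [3,4],
  ∂[1,3,8] = [3,8] − [1,8] + [1,3].
This gives a 30×20 integer matrix of rank 20; reducing to Smith normal form yields diagonal entries (1,1,1,1,1,1,1,1,1,1,1,1,1,1,1,1,1,1,1,2).

Computing H_k = (kernel of ∂_k) / (image of ∂_{k+1}):

  H_2: rank ker ∂_2 − rank ∂_3 = (20 − 20) − 0 = 0, and there is no ∂_3, so H_2 ≅ 0.

(K is a triangulation of the Klein bottle.)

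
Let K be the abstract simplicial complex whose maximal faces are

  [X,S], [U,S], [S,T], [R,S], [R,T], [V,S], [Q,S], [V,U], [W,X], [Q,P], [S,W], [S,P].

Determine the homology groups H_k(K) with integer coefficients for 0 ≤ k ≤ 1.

H_0 ≅ Z,  H_1 ≅ Z^4.

Order the vertices as P < Q < R < S < T < U < V < W < X. Listing each simplex with vertices in this order, K has dimension 1 with simplices:

  0-simplices (9): P, Q, R, S, T, U, V, W, X
  1-simplices (12): PQ, PS, QS, RS, RT, ST, SU, SV, SW, SX, UV, WX

giving chain groups C_0 ≅ Z^9, C_1 ≅ Z^12.

The boundary map ∂_1: C_1 → C_0 maps an edge to its endpoints' difference, ∂[p,q] = q − p. For instance
  ∂PS = S − P.
The resulting 9×12 matrix has rank 8, and its Smith normal form has invariant factors (1,1,1,1,1,1,1,1).

Computing H_k = (kernel of ∂_k) / (image of ∂_{k+1}):

  H_0: rank C_0 − rank ∂_1 = 9 − 8 = 1, and the invariant factors of ∂_1 are all 1, so H_0 ≅ Z.
  H_1: rank ker ∂_1 − rank ∂_2 = (12 − 8) − 0 = 4, and there is no ∂_2, so H_1 ≅ Z^4.

(K is a triangulation of a wedge of 4 circles.)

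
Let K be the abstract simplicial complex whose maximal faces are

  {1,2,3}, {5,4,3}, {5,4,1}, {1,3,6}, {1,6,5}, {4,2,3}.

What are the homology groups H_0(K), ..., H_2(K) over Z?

H_0 = Z,  H_1 = Z,  H_2 = 0.

Take the total order 1 < 2 < 3 < 4 < 5 < 6 on the vertex set. Then K (dimension 2) consists of the simplices:

  0-simplices (6): [1], [2], [3], [4], [5], [6]
  1-simplices (12): [1,2], [1,3], [1,4], [1,5], [1,6], [2,3], [2,4], [3,4], [3,5], [3,6], [4,5], [5,6]
  2-simplices (6): [1,2,3], [1,3,6], [1,4,5], [1,5,6], [2,3,4], [3,4,5]

Hence C_0 ≅ Z^6, C_1 ≅ Z^12, C_2 ≅ Z^6.

∂_1: C_1 → C_0 sends each edge [p,q] (with p < q) to q − p.
This gives a 6×12 integer matrix of rank 5; reducing to Smith normal form yields diagonal entries (1,1,1,1,1).

Boundary ∂_2: C_2 → C_1 maps a triangle to the signed sum of its edges. For instance
  ∂[1,3,6] = [3,6] − [1,6] + [1,3],
  ∂[1,4,5] = [4,5] − [1,5] + [1,4].
The resulting 12×6 matrix has rank 6, and its Smith normal form has invariant factors (1,1,1,1,1,1).

Reading off H_k = ker ∂_k / im ∂_{k+1}:

  H_0: rank C_0 − rank ∂_1 = 6 − 5 = 1, and the invariant factors of ∂_1 are all 1, so H_0 ≅ Z.
  H_1: rank ker ∂_1 − rank ∂_2 = (12 − 5) − 6 = 1, and the invariant factors of ∂_2 are all 1, so H_1 ≅ Z.
  H_2: rank ker ∂_2 − rank ∂_3 = (6 − 6) − 0 = 0, and there is no ∂_3, so H_2 ≅ 0.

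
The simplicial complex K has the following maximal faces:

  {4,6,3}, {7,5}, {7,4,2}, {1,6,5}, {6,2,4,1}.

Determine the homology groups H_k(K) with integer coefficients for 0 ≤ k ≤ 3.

H_0 = Z,  H_1 = Z,  H_2 = 0,  H_3 = 0.

Order the vertices as 1 < 2 < 3 < 4 < 5 < 6 < 7. Listing each simplex with vertices in this order, K has dimension 3 with simplices:

  0-simplices (7): [1], [2], [3], [4], [5], [6], [7]
  1-simplices (13): [1,2], [1,4], [1,5], [1,6], [2,4], [2,6], [2,7], [3,4], [3,6], [4,6], [4,7], [5,6], [5,7]
  2-simplices (7): [1,2,4], [1,2,6], [1,4,6], [1,5,6], [2,4,6], [2,4,7], [3,4,6]
  3-simplices (1): [1,2,4,6]

Hence C_0 ≅ Z^7, C_1 ≅ Z^13, C_2 ≅ Z^7, C_3 ≅ Z^1.

The boundary map ∂_1: C_1 → C_0 maps an edge to its endpoints' difference, ∂[p,q] = q − p. For instance
  ∂[2,6] = [6] − [2].
The resulting 7×13 matrix has rank 6, and its Smith normal form has invariant factors (1,1,1,1,1,1).

The boundary map ∂_2: C_2 → C_1 sends each 2-simplex [p,q,r] to [q,r] − [p,r] + [p,q]. For instance
  ∂[1,2,4] = [2,4] − [1,4] + [1,2],
  ∂[2,4,6] = [4,6] − [2,6] + [2,4].
The 13×7 boundary matrix has rank 6 and Smith normal form diag(1,1,1,1,1,1).

The boundary map ∂_3: C_3 → C_2 sends each 3-simplex σ to the alternating sum Σ_i (−1)^i (σ with its i-th vertex removed). For instance
  ∂[1,2,4,6] = [2,4,6] − [1,4,6] + [1,2,6] − [1,2,4].
The resulting 7×1 matrix has rank 1, and its Smith normal form has invariant factors (1).

Reading off H_k = ker ∂_k / im ∂_{k+1}:

  H_0: rank C_0 − rank ∂_1 = 7 − 6 = 1, and the invariant factors of ∂_1 are all 1, so H_0 = Z.
  H_1: rank ker ∂_1 − rank ∂_2 = (13 − 6) − 6 = 1, and the invariant factors of ∂_2 are all 1, so H_1 = Z.
  H_2: rank ker ∂_2 − rank ∂_3 = (7 − 6) − 1 = 0, and the invariant factors of ∂_3 are all 1, so H_2 = 0.
  H_3: rank ker ∂_3 − rank ∂_4 = (1 − 1) − 0 = 0, and there is no ∂_4, so H_3 = 0.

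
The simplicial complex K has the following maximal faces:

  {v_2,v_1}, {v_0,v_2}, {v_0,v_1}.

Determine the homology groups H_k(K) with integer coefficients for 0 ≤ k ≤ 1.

H_0 = Z,  H_1 = Z.

We work with the vertex ordering v_0 < v_1 < v_2. The simplices of K, each written with vertices in increasing order, are:

  0-simplices (3): [v_0], [v_1], [v_2]
  1-simplices (3): [v_0,v_1], [v_0,v_2], [v_1,v_2]

giving chain groups C_0 ≅ Z^3, C_1 ≅ Z^3.

∂_1: C_1 → C_0 sends each edge [p,q] (with p < q) to q − p. For instance
  ∂[v_1,v_2] = [v_2] − [v_1].
This gives a 3×3 integer matrix of rank 2; reducing to Smith normal form yields diagonal entries (1,1).

Computing H_k = (kernel of ∂_k) / (image of ∂_{k+1}):

  H_0: rank C_0 − rank ∂_1 = 3 − 2 = 1, and the invariant factors of ∂_1 are all 1, so H_0 ≅ Z.
  H_1: rank ker ∂_1 − rank ∂_2 = (3 − 2) − 0 = 1, and there is no ∂_2, so H_1 ≅ Z.

As a check, the Euler characteristic is 3 − 3 = 0, which agrees with 1 − 1 = 0.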